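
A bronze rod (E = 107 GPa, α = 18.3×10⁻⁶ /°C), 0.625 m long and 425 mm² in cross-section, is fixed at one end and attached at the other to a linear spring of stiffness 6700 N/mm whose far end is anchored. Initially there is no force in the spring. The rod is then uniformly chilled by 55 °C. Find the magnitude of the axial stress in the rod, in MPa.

The unrestrained thermal change is αΔT L = 18.3×10⁻⁶ × 55 × 625 = 0.6291 mm.
Let P be the tensile force in the spring. The rod extends elastically by PL/(AE) and the spring stretches by P/k; together these equal δ_free.
P [ L/(AE) + 1/k ] = δ_free → P [ 625/(425×107×10³) + 1/(6700) ] = 0.6291.
P = 0.6291 / 0.000163 = 3859 N.
σ = P/A = 3859/425 = 9.081 MPa.

σ ≈ 9.08 MPa (tensile)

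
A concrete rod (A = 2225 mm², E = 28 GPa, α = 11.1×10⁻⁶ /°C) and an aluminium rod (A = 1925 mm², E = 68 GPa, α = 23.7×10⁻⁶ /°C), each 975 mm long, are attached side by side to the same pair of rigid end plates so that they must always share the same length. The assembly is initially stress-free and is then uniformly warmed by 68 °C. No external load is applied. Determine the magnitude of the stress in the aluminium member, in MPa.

Equilibrium of a rigid end plate with no external load gives equal and opposite internal forces ±P in the two members. Since α_{aluminium} > α_{concrete}, heating drives the aluminium into compression and the concrete into tension.
Setting the final lengths equal and cancelling L: (α₁ − α₂)ΔT = P/(A₁E₁) + P/(A₂E₂).
|α₁ − α₂|·ΔT = 12.6×10⁻⁶ × 68 = 0.0008568.
1/(A₁E₁) + 1/(A₂E₂) = 1/(2225×28×10³) + 1/(1925×68×10³) = 2.369×10⁻⁸ N⁻¹.
So P = 0.0008568 / 2.369×10⁻⁸ = 36.17 kN.
σ_{aluminium} = P/A₂ = 36170/1925 = 18.79 MPa, compressive.

σ ≈ 18.8 MPa (compressive)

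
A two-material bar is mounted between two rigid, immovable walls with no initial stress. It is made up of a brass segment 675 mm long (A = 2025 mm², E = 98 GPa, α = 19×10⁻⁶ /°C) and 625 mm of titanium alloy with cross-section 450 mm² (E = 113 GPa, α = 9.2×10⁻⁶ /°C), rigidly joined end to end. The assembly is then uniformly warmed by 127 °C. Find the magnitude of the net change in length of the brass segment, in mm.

|ΔL| ≈ 1.12 mm

With the walls removed the bar would change length by δ_free = Σ αᵢΔT Lᵢ = 19×10⁻⁶×127×675 + 9.2×10⁻⁶×127×625 = 2.359 mm.
The rigid supports impose zero overall length change; the single axial force P common to all segments must satisfy P Σ Lᵢ/(AᵢEᵢ) = δ_free.
Σ Lᵢ/(AᵢEᵢ) = 675/(2025×98×10³) + 625/(450×113×10³) = 1.569×10⁻⁵ mm/N.
P = 2.359 / 1.569×10⁻⁵ = 150300 N = 150.3 kN, compressive.
For the brass segment, free thermal change = 19×10⁻⁶×127×675 = 1.629 mm and elastic change from P = 150300×675/(2025×98×10³) = 0.5113 mm; these oppose, so the net change is 1.12 mm (segment lengthens).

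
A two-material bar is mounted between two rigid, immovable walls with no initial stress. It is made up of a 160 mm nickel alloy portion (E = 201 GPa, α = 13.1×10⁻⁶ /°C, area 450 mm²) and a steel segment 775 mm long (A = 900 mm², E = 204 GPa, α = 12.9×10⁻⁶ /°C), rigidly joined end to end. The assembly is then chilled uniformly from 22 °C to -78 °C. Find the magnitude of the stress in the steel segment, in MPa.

Free thermal contraction of the whole bar: Σ αᵢΔT Lᵢ = 13.1×10⁻⁶×100×160 + 12.9×10⁻⁶×100×775 = 1.209 mm.
The walls prevent any net length change, so an axial force P (same in every segment) develops. Compatibility: P · Σ Lᵢ/(AᵢEᵢ) = δ_free.
The series flexibility is Σ Lᵢ/(AᵢEᵢ) = 160/(450×201×10³) + 775/(900×204×10³) = 5.99×10⁻⁶ mm/N.
So P = 1.209 / 5.99×10⁻⁶ = 201.9 kN, tensile.
σ_{steel} = P / A = 201900 / 900 = 224.3 MPa.

σ ≈ 224 MPa (tensile)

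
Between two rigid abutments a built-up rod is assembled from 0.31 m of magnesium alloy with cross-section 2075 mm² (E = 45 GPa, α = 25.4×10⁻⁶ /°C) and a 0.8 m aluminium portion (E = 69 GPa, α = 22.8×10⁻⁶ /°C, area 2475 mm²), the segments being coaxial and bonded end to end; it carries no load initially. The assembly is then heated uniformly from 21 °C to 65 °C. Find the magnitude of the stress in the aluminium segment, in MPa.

σ ≈ 58 MPa (compressive)

With the walls removed the bar would change length by δ_free = Σ αᵢΔT Lᵢ = 25.4×10⁻⁶×44×310 + 22.8×10⁻⁶×44×800 = 1.149 mm.
The walls prevent any net length change, so an axial force P (same in every segment) develops. Compatibility: P · Σ Lᵢ/(AᵢEᵢ) = δ_free.
Σ Lᵢ/(AᵢEᵢ) = 310/(2075×45×10³) + 800/(2475×69×10³) = 8.004×10⁻⁶ mm/N.
So P = 1.149 / 8.004×10⁻⁶ = 143.5 kN, compressive.
σ_{aluminium} = P / A = 143500 / 2475 = 58 MPa.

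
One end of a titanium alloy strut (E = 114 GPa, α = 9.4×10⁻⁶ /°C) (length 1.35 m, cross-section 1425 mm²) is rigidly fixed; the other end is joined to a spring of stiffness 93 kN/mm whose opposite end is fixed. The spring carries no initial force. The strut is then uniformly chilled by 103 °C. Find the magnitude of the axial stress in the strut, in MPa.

σ ≈ 48.1 MPa (tensile)

The unrestrained thermal change is αΔT L = 9.4×10⁻⁶ × 103 × 1350 = 1.307 mm.
Let P be the tensile force in the spring. The strut extends elastically by PL/(AE) and the spring stretches by P/k; together these equal δ_free.
P [ L/(AE) + 1/k ] = δ_free → P [ 1350/(1425×114×10³) + 1/(93×10³) ] = 1.307.
P = 1.307 / 1.906×10⁻⁵ = 68570 N.
σ = P/A = 68570/1425 = 48.12 MPa.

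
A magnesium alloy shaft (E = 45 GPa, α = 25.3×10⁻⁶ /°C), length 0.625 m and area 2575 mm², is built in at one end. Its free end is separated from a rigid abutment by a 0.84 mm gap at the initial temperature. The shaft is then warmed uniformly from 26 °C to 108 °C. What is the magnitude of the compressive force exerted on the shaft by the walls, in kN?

P ≈ 84.7 kN

If the wall were absent the shaft would grow by αΔT L = 25.3×10⁻⁶ × 82 × 625 = 1.297 mm.
The gap closes (δ_free > 0.84 mm) and the wall then resists a further 1.297 − 0.84 = 0.4566 mm of expansion.
So σ = E(δ_free − g)/L = 45×10³ × 0.4566/625 = 32.88 MPa.
P = σA = 32.88 × 2575 = 84.66 kN.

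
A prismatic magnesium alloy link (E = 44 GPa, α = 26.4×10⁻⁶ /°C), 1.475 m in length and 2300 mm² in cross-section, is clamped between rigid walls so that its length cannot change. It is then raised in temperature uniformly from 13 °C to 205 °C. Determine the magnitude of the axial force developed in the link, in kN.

Full restraint means ε = 0, so the stress is σ = EαΔT = 44×10³ × 26.4×10⁻⁶ × 192 = 223 MPa.
P = AEαΔT = 2300 × 44×10³ × 26.4×10⁻⁶ × 192 = 513 kN (compressive).

P ≈ 513 kN (compressive)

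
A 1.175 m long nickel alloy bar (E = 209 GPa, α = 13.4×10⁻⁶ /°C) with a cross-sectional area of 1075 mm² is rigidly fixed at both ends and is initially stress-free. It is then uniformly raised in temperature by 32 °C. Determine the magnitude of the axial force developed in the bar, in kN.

The ends cannot move, so σ = EαΔT = 209×10³ × 13.4×10⁻⁶ × 32 = 89.62 MPa.
Then P = σA = 89.62 × 1075 mm² = 96.34 kN, compressive.

P ≈ 96.3 kN (compressive)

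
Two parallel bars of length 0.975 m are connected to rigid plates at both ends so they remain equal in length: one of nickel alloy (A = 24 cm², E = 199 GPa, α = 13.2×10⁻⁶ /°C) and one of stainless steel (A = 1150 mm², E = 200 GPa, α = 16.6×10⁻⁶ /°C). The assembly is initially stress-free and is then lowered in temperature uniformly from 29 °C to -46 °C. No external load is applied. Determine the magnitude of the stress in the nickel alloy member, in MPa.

σ ≈ 16.5 MPa (compressive)

The stainless steel has the larger α, so on cooling it would change length more than the nickel alloy if both were free. The rigid plates force a common final length, so the stainless steel is put into tension and the nickel alloy into compression, with equal and opposite forces P (no external load).
Equating the net (thermal + elastic) strains gives |α₁ − α₂|·ΔT = P·[1/(A₁E₁) + 1/(A₂E₂)].
|α₁ − α₂|·ΔT = 3.4×10⁻⁶ × 75 = 0.000255.
1/(A₁E₁) + 1/(A₂E₂) = 1/(2400×199×10³) + 1/(1150×200×10³) = 6.442×10⁻⁹ N⁻¹.
P = 0.000255 / 6.442×10⁻⁹ = 39590 N = 39.59 kN.
σ_{nickel alloy} = P/A₁ = 39590/2400 = 16.49 MPa, compressive.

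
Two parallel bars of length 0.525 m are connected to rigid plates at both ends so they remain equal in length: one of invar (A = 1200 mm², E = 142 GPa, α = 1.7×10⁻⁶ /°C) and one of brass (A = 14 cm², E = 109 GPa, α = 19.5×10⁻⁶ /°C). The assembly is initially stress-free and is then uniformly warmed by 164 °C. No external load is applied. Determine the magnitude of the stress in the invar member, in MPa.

σ ≈ 196 MPa (tensile)

Both members must finish at the same length. With the larger α, the brass tends to over-expand; the plates restrain it, putting the brass in compression and the invar in tension. With no external load the two internal forces are equal and opposite, magnitude P.
Equating the net (thermal + elastic) strains gives |α₁ − α₂|·ΔT = P·[1/(A₁E₁) + 1/(A₂E₂)].
|α₁ − α₂|·ΔT = 17.8×10⁻⁶ × 164 = 0.002919.
1/(A₁E₁) + 1/(A₂E₂) = 1/(1200×142×10³) + 1/(1400×109×10³) = 1.242×10⁻⁸ N⁻¹.
So P = 0.002919 / 1.242×10⁻⁸ = 235 kN.
σ_{invar} = P/A₁ = 235000/1200 = 195.8 MPa, tensile.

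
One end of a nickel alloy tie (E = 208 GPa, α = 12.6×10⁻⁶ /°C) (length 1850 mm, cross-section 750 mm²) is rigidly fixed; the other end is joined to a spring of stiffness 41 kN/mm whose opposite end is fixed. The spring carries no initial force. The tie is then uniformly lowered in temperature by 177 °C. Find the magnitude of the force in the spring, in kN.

The unrestrained thermal change is αΔT L = 12.6×10⁻⁶ × 177 × 1850 = 4.126 mm.
With a force P in the spring, the elastic change of the tie is PL/(AE) and that of the spring is P/k; compatibility requires their sum to equal δ_free.
P [ L/(AE) + 1/k ] = δ_free → P [ 1850/(750×208×10³) + 1/(41×10³) ] = 4.126.
P = 4.126 / 3.625×10⁻⁵ = 113800 N.

P ≈ 114 kN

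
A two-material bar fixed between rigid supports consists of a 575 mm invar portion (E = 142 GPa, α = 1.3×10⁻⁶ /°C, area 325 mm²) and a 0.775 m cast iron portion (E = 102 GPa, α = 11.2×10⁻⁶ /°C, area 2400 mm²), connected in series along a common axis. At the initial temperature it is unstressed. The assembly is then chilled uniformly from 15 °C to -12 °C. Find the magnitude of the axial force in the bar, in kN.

P ≈ 16.3 kN (tensile)

Free thermal contraction of the whole bar: Σ αᵢΔT Lᵢ = 1.3×10⁻⁶×27×575 + 11.2×10⁻⁶×27×775 = 0.2545 mm.
Since the ends are fixed, an axial force P builds up, equal in every segment, with P · Σ Lᵢ/(AᵢEᵢ) = δ_free.
The series flexibility is Σ Lᵢ/(AᵢEᵢ) = 575/(325×142×10³) + 775/(2400×102×10³) = 1.563×10⁻⁵ mm/N.
P = 0.2545 / 1.563×10⁻⁵ = 16290 N = 16.29 kN, tensile.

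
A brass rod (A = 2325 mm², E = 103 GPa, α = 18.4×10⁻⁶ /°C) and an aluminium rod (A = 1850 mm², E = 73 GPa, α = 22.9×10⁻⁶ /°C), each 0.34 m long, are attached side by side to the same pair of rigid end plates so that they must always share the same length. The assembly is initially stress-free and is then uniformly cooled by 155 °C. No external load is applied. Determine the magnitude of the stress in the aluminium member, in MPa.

σ ≈ 32.6 MPa (tensile)

Both members must finish at the same length. With the larger α, the aluminium tends to over-contract; the plates restrain it, putting the aluminium in tension and the brass in compression. With no external load the two internal forces are equal and opposite, magnitude P.
Setting the final lengths equal and cancelling L: (α₁ − α₂)ΔT = P/(A₁E₁) + P/(A₂E₂).
|α₁ − α₂|·ΔT = 4.5×10⁻⁶ × 155 = 0.0006975.
1/(A₁E₁) + 1/(A₂E₂) = 1/(2325×103×10³) + 1/(1850×73×10³) = 1.158×10⁻⁸ N⁻¹.
So P = 0.0006975 / 1.158×10⁻⁸ = 60.23 kN.
σ_{aluminium} = P/A₂ = 60230/1850 = 32.56 MPa, tensile.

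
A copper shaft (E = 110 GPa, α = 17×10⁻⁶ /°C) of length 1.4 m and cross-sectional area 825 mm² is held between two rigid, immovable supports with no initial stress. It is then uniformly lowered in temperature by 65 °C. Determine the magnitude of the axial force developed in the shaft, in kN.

P ≈ 100 kN (tensile)

With zero net strain, σ = E·αΔT = 110 GPa × 17×10⁻⁶ × 65 = 121.5 MPa.
Then P = σA = 121.5 × 825 mm² = 100.3 kN, tensile.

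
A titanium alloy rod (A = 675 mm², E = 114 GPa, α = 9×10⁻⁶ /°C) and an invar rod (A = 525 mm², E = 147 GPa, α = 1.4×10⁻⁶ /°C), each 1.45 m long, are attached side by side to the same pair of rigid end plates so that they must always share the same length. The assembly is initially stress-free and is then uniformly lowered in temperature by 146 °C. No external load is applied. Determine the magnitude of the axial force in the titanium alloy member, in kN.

Equilibrium of a rigid end plate with no external load gives equal and opposite internal forces ±P in the two members. Since α_{titanium alloy} > α_{invar}, cooling drives the titanium alloy into tension and the invar into compression.
Setting the final lengths equal and cancelling L: (α₁ − α₂)ΔT = P/(A₁E₁) + P/(A₂E₂).
|α₁ − α₂|·ΔT = 7.6×10⁻⁶ × 146 = 0.00111.
1/(A₁E₁) + 1/(A₂E₂) = 1/(675×114×10³) + 1/(525×147×10³) = 2.595×10⁻⁸ N⁻¹.
P = 0.00111 / 2.595×10⁻⁸ = 42750 N = 42.75 kN.

P ≈ 42.8 kN (tensile in the titanium alloy)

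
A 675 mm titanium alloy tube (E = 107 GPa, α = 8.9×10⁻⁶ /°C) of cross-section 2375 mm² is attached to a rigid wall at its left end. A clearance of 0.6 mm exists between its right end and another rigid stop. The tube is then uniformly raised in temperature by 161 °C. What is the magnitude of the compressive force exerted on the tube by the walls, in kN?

Free thermal elongation = αΔT L = 8.9×10⁻⁶ × 161 × 675 = 0.9672 mm.
After closing the 0.6 mm clearance, 0.9672 − 0.6 = 0.3672 mm of expansion remains to be suppressed by the wall.
Compatibility: PL/(AE) = 0.3672 mm, so σ = P/A = E × (0.3672/675) = 58.21 MPa.
Force on the wall = σA = 58.21 × 2375 mm² = 138.2 kN.

P ≈ 138 kN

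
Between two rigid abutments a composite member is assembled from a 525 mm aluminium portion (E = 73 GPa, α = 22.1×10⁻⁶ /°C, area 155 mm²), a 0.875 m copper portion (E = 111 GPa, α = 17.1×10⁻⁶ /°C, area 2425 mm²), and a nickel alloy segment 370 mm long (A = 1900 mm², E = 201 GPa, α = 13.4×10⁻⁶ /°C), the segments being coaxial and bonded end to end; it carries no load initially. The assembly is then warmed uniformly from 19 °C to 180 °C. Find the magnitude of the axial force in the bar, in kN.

With the walls removed the bar would change length by δ_free = Σ αᵢΔT Lᵢ = 22.1×10⁻⁶×161×525 + 17.1×10⁻⁶×161×875 + 13.4×10⁻⁶×161×370 = 5.075 mm.
The rigid supports impose zero overall length change; the single axial force P common to all segments must satisfy P Σ Lᵢ/(AᵢEᵢ) = δ_free.
The series flexibility is Σ Lᵢ/(AᵢEᵢ) = 525/(155×73×10³) + 875/(2425×111×10³) + 370/(1900×201×10³) = 5.062×10⁻⁵ mm/N.
P = 5.075 / 5.062×10⁻⁵ = 100300 N = 100.3 kN, compressive.

P ≈ 100 kN (compressive)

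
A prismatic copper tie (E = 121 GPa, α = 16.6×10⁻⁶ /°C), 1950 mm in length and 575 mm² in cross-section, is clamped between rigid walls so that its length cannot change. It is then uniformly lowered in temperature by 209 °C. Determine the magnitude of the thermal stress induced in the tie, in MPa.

σ ≈ 420 MPa (tensile)

The supports are rigid, so the total axial strain is zero. The restrained thermal strain is ε = αΔT = 16.6×10⁻⁶ × 209 = 3469.4×10⁻⁶.
Hence σ = E·αΔT = 121×10³ × 3469.4×10⁻⁶ = 419.8 MPa, tensile.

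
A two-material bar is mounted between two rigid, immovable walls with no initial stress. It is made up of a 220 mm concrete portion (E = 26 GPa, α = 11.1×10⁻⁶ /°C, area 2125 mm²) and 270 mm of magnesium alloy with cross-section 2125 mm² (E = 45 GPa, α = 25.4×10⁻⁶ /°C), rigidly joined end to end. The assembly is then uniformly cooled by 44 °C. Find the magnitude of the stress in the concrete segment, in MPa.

σ ≈ 28.3 MPa (tensile)

Free thermal contraction of the whole bar: Σ αᵢΔT Lᵢ = 11.1×10⁻⁶×44×220 + 25.4×10⁻⁶×44×270 = 0.4092 mm.
The walls prevent any net length change, so an axial force P (same in every segment) develops. Compatibility: P · Σ Lᵢ/(AᵢEᵢ) = δ_free.
The series flexibility is Σ Lᵢ/(AᵢEᵢ) = 220/(2125×26×10³) + 270/(2125×45×10³) = 6.805×10⁻⁶ mm/N.
P = 0.4092 / 6.805×10⁻⁶ = 60130 N = 60.13 kN, tensile.
σ_{concrete} = P / A = 60130 / 2125 = 28.3 MPa.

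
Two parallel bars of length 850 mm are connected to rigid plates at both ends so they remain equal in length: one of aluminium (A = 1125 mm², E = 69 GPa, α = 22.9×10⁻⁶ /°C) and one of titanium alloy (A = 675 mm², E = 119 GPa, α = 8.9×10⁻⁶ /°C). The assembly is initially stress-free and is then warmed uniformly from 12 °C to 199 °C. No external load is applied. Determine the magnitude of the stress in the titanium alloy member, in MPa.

σ ≈ 153 MPa (tensile)

Both members must finish at the same length. With the larger α, the aluminium tends to over-expand; the plates restrain it, putting the aluminium in compression and the titanium alloy in tension. With no external load the two internal forces are equal and opposite, magnitude P.
Compatibility of the two members (thermal + elastic change equal): (α₁ − α₂)ΔT = P·[1/(A₁E₁) + 1/(A₂E₂)].
|α₁ − α₂|·ΔT = 14×10⁻⁶ × 187 = 0.002618.
1/(A₁E₁) + 1/(A₂E₂) = 1/(1125×69×10³) + 1/(675×119×10³) = 2.533×10⁻⁸ N⁻¹.
P = 0.002618 / 2.533×10⁻⁸ = 103300 N = 103.3 kN.
σ_{titanium alloy} = P/A₂ = 103300/675 = 153.1 MPa, tensile.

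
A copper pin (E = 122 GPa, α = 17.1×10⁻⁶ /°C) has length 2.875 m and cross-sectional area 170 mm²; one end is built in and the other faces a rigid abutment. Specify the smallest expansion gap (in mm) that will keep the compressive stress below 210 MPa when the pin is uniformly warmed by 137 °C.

Free expansion if unrestrained: δ_free = αΔT L = 17.1×10⁻⁶ × 137 × 2875 = 6.735 mm.
At the allowable stress the elastic shortening the wall may impose is σL/E = 210 × 2875 / (122×10³) = 4.949 mm.
So the gap has to take up the difference, g_min = δ_free − σL/E = 6.735 − 4.949 = 1.786 mm.

g ≈ 1.79 mm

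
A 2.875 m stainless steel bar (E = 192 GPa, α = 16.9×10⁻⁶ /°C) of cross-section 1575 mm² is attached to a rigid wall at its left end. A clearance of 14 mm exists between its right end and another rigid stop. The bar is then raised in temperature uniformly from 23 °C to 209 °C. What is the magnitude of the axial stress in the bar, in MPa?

σ ≈ 0 MPa

Free thermal elongation = αΔT L = 16.9×10⁻⁶ × 186 × 2875 = 9.037 mm.
Since δ_free = 9.04 mm is less than the 14 mm gap, the bar never touches the wall. No axial force develops.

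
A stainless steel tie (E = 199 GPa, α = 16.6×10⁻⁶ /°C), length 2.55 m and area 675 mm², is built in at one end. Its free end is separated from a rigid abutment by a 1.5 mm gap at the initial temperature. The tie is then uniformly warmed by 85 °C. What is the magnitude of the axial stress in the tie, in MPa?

σ ≈ 164 MPa (compressive)

Free thermal elongation = αΔT L = 16.6×10⁻⁶ × 85 × 2550 = 3.598 mm.
The gap closes (δ_free > 1.5 mm) and the wall then resists a further 3.598 − 1.5 = 2.098 mm of expansion.
That suppressed elongation corresponds to σ = E·Δ/L = 199×10³ × 2.098/2550 = 163.7 MPa.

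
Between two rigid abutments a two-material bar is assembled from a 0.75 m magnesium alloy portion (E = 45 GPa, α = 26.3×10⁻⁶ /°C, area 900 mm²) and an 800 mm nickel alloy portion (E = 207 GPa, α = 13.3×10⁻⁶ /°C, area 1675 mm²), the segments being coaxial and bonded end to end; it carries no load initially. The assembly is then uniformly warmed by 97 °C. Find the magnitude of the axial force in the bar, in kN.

Free thermal expansion of the whole bar: Σ αᵢΔT Lᵢ = 26.3×10⁻⁶×97×750 + 13.3×10⁻⁶×97×800 = 2.945 mm.
The walls prevent any net length change, so an axial force P (same in every segment) develops. Compatibility: P · Σ Lᵢ/(AᵢEᵢ) = δ_free.
Σ Lᵢ/(AᵢEᵢ) = 750/(900×45×10³) + 800/(1675×207×10³) = 2.083×10⁻⁵ mm/N.
P = 2.945 / 2.083×10⁻⁵ = 141400 N = 141.4 kN, compressive.

P ≈ 141 kN (compressive)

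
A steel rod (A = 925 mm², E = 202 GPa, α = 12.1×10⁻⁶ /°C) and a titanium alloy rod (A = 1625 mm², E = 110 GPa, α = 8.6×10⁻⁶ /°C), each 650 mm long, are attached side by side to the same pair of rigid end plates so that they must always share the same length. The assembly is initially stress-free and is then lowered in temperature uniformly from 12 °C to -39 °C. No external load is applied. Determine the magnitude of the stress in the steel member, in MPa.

σ ≈ 17.6 MPa (tensile)

The steel has the larger α, so on cooling it would change length more than the titanium alloy if both were free. The rigid plates force a common final length, so the steel is put into tension and the titanium alloy into compression, with equal and opposite forces P (no external load).
Setting the final lengths equal and cancelling L: (α₁ − α₂)ΔT = P/(A₁E₁) + P/(A₂E₂).
|α₁ − α₂|·ΔT = 3.5×10⁻⁶ × 51 = 0.0001785.
1/(A₁E₁) + 1/(A₂E₂) = 1/(925×202×10³) + 1/(1625×110×10³) = 1.095×10⁻⁸ N⁻¹.
So P = 0.0001785 / 1.095×10⁻⁸ = 16.31 kN.
σ_{steel} = P/A₁ = 16310/925 = 17.63 MPa, tensile.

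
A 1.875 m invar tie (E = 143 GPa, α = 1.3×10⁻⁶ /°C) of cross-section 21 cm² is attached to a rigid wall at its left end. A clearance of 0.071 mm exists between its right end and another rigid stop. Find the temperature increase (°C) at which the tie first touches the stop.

The gap closes when αΔT L = 0.071 mm, since the tie is still unstressed at that instant.
So ΔT = g/(αL) = 0.071/(1.3×10⁻⁶ × 1875) = 29.13 °C.

ΔT ≈ 29.1 °C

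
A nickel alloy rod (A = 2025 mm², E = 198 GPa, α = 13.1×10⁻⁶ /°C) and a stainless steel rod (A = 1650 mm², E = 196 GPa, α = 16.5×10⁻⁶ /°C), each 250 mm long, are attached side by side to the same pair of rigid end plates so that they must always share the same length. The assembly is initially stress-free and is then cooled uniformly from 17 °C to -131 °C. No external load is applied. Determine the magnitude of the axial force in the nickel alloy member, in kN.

Both members must finish at the same length. With the larger α, the stainless steel tends to over-contract; the plates restrain it, putting the stainless steel in tension and the nickel alloy in compression. With no external load the two internal forces are equal and opposite, magnitude P.
Setting the final lengths equal and cancelling L: (α₁ − α₂)ΔT = P/(A₁E₁) + P/(A₂E₂).
|α₁ − α₂|·ΔT = 3.4×10⁻⁶ × 148 = 0.0005032.
1/(A₁E₁) + 1/(A₂E₂) = 1/(2025×198×10³) + 1/(1650×196×10³) = 5.586×10⁻⁹ N⁻¹.
P = 0.0005032 / 5.586×10⁻⁹ = 90080 N = 90.08 kN.

P ≈ 90.1 kN (compressive in the nickel alloy)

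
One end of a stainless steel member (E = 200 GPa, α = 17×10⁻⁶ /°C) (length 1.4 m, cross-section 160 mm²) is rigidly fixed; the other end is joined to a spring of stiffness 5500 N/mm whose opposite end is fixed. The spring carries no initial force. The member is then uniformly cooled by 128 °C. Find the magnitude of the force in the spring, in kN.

If the spring were absent the member would shorten by αΔT L = 17×10⁻⁶ × 128 × 1400 = 3.046 mm.
Let P be the tensile force in the spring. The member extends elastically by PL/(AE) and the spring stretches by P/k; together these equal δ_free.
So P = δ_free / [L/(AE) + 1/k] = 3.046 / [ 1400/(160×200×10³) + 1/(5500) ].
P = 3.046 / 0.0002256 = 13510 N.

P ≈ 13.5 kN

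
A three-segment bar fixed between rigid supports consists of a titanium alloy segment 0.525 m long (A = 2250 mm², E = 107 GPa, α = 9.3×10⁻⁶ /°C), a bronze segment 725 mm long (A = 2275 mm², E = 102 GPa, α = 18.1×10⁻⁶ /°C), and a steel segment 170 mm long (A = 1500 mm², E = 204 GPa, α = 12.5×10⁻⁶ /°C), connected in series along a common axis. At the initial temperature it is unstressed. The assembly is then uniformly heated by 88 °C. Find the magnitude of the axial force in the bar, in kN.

P ≈ 302 kN (compressive)

If the supports were absent, the total length change would be Σ αᵢΔT Lᵢ = 9.3×10⁻⁶×88×525 + 18.1×10⁻⁶×88×725 + 12.5×10⁻⁶×88×170 = 1.771 mm.
The rigid supports impose zero overall length change; the single axial force P common to all segments must satisfy P Σ Lᵢ/(AᵢEᵢ) = δ_free.
The series flexibility is Σ Lᵢ/(AᵢEᵢ) = 525/(2250×107×10³) + 725/(2275×102×10³) + 170/(1500×204×10³) = 5.861×10⁻⁶ mm/N.
Hence P = δ_free / Σ(L/AE) = 1.771/5.861×10⁻⁶ = 302.3 kN (compressive).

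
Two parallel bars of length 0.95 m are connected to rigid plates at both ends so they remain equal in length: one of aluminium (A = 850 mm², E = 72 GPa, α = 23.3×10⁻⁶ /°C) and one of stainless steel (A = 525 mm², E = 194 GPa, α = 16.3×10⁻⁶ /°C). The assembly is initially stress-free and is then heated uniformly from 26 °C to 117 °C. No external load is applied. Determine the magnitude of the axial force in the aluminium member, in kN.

The aluminium has the larger α, so on heating it would change length more than the stainless steel if both were free. The rigid plates force a common final length, so the aluminium is put into compression and the stainless steel into tension, with equal and opposite forces P (no external load).
Equating the net (thermal + elastic) strains gives |α₁ − α₂|·ΔT = P·[1/(A₁E₁) + 1/(A₂E₂)].
|α₁ − α₂|·ΔT = 7×10⁻⁶ × 91 = 0.000637.
1/(A₁E₁) + 1/(A₂E₂) = 1/(850×72×10³) + 1/(525×194×10³) = 2.616×10⁻⁸ N⁻¹.
So P = 0.000637 / 2.616×10⁻⁸ = 24.35 kN.

P ≈ 24.4 kN (compressive in the aluminium)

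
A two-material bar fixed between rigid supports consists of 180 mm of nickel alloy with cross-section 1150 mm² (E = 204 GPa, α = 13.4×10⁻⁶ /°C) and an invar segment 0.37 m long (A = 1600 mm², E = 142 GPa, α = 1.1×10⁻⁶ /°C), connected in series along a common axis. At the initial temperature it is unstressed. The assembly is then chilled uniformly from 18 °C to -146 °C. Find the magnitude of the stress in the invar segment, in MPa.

Free thermal contraction of the whole bar: Σ αᵢΔT Lᵢ = 13.4×10⁻⁶×164×180 + 1.1×10⁻⁶×164×370 = 0.4623 mm.
Since the ends are fixed, an axial force P builds up, equal in every segment, with P · Σ Lᵢ/(AᵢEᵢ) = δ_free.
Σ Lᵢ/(AᵢEᵢ) = 180/(1150×204×10³) + 370/(1600×142×10³) = 2.396×10⁻⁶ mm/N.
P = 0.4623 / 2.396×10⁻⁶ = 193000 N = 193 kN, tensile.
σ_{invar} = P / A = 193000 / 1600 = 120.6 MPa.

σ ≈ 121 MPa (tensile)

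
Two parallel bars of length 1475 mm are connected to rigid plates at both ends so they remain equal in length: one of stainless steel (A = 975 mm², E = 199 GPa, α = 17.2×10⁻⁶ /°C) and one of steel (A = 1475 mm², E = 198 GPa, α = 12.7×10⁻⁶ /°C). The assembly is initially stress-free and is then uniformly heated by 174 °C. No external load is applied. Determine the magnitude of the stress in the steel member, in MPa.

σ ≈ 61.9 MPa (tensile)

Equilibrium of a rigid end plate with no external load gives equal and opposite internal forces ±P in the two members. Since α_{stainless steel} > α_{steel}, heating drives the stainless steel into compression and the steel into tension.
Compatibility of the two members (thermal + elastic change equal): (α₁ − α₂)ΔT = P·[1/(A₁E₁) + 1/(A₂E₂)].
|α₁ − α₂|·ΔT = 4.5×10⁻⁶ × 174 = 0.000783.
1/(A₁E₁) + 1/(A₂E₂) = 1/(975×199×10³) + 1/(1475×198×10³) = 8.578×10⁻⁹ N⁻¹.
P = 0.000783 / 8.578×10⁻⁹ = 91280 N = 91.28 kN.
σ_{steel} = P/A₂ = 91280/1475 = 61.88 MPa, tensile.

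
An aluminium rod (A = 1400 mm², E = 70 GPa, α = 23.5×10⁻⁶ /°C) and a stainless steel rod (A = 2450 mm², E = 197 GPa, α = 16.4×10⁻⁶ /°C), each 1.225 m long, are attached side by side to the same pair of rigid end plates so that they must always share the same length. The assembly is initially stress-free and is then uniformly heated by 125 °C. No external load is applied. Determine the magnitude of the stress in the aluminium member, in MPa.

The aluminium has the larger α, so on heating it would change length more than the stainless steel if both were free. The rigid plates force a common final length, so the aluminium is put into compression and the stainless steel into tension, with equal and opposite forces P (no external load).
Compatibility of the two members (thermal + elastic change equal): (α₁ − α₂)ΔT = P·[1/(A₁E₁) + 1/(A₂E₂)].
|α₁ − α₂|·ΔT = 7.1×10⁻⁶ × 125 = 0.0008875.
1/(A₁E₁) + 1/(A₂E₂) = 1/(1400×70×10³) + 1/(2450×197×10³) = 1.228×10⁻⁸ N⁻¹.
So P = 0.0008875 / 1.228×10⁻⁸ = 72.3 kN.
σ_{aluminium} = P/A₁ = 72300/1400 = 51.64 MPa, compressive.

σ ≈ 51.6 MPa (compressive)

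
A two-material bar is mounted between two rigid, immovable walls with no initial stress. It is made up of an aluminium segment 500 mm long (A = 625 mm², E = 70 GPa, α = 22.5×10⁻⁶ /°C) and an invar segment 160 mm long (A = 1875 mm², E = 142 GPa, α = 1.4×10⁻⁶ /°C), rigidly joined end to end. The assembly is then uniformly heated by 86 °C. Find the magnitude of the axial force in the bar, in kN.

With the walls removed the bar would change length by δ_free = Σ αᵢΔT Lᵢ = 22.5×10⁻⁶×86×500 + 1.4×10⁻⁶×86×160 = 0.9868 mm.
The walls prevent any net length change, so an axial force P (same in every segment) develops. Compatibility: P · Σ Lᵢ/(AᵢEᵢ) = δ_free.
The series flexibility is Σ Lᵢ/(AᵢEᵢ) = 500/(625×70×10³) + 160/(1875×142×10³) = 1.203×10⁻⁵ mm/N.
So P = 0.9868 / 1.203×10⁻⁵ = 82.03 kN, compressive.

P ≈ 82 kN (compressive)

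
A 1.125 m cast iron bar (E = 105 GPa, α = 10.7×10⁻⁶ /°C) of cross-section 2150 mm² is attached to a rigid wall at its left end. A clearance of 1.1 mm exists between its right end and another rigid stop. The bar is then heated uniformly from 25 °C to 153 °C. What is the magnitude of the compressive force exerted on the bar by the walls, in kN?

P ≈ 88.5 kN

Free thermal elongation = αΔT L = 10.7×10⁻⁶ × 128 × 1125 = 1.541 mm.
After closing the 1.1 mm clearance, 1.541 − 1.1 = 0.4408 mm of expansion remains to be suppressed by the wall.
So σ = E(δ_free − g)/L = 105×10³ × 0.4408/1125 = 41.14 MPa.
Force on the wall = σA = 41.14 × 2150 mm² = 88.45 kN.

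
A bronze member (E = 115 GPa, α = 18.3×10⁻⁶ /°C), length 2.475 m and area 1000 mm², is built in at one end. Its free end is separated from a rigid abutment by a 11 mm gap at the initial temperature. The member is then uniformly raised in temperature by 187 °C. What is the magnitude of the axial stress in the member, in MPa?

Unrestrained expansion: δ_free = αΔT L = 18.3×10⁻⁶ × 187 × 2475 = 8.47 mm.
This is smaller than the 11 mm clearance, so the member expands freely without reaching the stop — the stress is zero.

σ ≈ 0 MPa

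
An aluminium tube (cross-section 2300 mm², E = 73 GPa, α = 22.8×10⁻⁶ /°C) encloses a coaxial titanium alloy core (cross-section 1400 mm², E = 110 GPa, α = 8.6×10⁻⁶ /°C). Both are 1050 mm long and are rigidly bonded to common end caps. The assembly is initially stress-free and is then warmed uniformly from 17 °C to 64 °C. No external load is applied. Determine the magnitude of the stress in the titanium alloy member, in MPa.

The aluminium has the larger α, so on heating it would change length more than the titanium alloy if both were free. The rigid plates force a common final length, so the aluminium is put into compression and the titanium alloy into tension, with equal and opposite forces P (no external load).
Setting the final lengths equal and cancelling L: (α₁ − α₂)ΔT = P/(A₁E₁) + P/(A₂E₂).
|α₁ − α₂|·ΔT = 14.2×10⁻⁶ × 47 = 0.0006674.
1/(A₁E₁) + 1/(A₂E₂) = 1/(2300×73×10³) + 1/(1400×110×10³) = 1.245×10⁻⁸ N⁻¹.
P = 0.0006674 / 1.245×10⁻⁸ = 53610 N = 53.61 kN.
σ_{titanium alloy} = P/A₂ = 53610/1400 = 38.29 MPa, tensile.

σ ≈ 38.3 MPa (tensile)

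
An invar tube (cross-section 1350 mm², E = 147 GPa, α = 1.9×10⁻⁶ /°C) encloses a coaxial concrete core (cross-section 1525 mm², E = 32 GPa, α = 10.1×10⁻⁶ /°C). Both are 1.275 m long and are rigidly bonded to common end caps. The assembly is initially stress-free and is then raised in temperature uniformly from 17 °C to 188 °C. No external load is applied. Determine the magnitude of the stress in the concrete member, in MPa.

σ ≈ 36 MPa (compressive)

Both members must finish at the same length. With the larger α, the concrete tends to over-expand; the plates restrain it, putting the concrete in compression and the invar in tension. With no external load the two internal forces are equal and opposite, magnitude P.
Setting the final lengths equal and cancelling L: (α₁ − α₂)ΔT = P/(A₁E₁) + P/(A₂E₂).
|α₁ − α₂|·ΔT = 8.2×10⁻⁶ × 171 = 0.001402.
1/(A₁E₁) + 1/(A₂E₂) = 1/(1350×147×10³) + 1/(1525×32×10³) = 2.553×10⁻⁸ N⁻¹.
P = 0.001402 / 2.553×10⁻⁸ = 54920 N = 54.92 kN.
σ_{concrete} = P/A₂ = 54920/1525 = 36.01 MPa, compressive.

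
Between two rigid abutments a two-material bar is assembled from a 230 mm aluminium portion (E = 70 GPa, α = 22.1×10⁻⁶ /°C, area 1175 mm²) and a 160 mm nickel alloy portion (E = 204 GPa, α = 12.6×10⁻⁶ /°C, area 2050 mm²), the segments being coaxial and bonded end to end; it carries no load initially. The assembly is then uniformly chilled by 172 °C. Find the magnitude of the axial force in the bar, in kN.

Free thermal contraction of the whole bar: Σ αᵢΔT Lᵢ = 22.1×10⁻⁶×172×230 + 12.6×10⁻⁶×172×160 = 1.221 mm.
The walls prevent any net length change, so an axial force P (same in every segment) develops. Compatibility: P · Σ Lᵢ/(AᵢEᵢ) = δ_free.
The series flexibility is Σ Lᵢ/(AᵢEᵢ) = 230/(1175×70×10³) + 160/(2050×204×10³) = 3.179×10⁻⁶ mm/N.
So P = 1.221 / 3.179×10⁻⁶ = 384.1 kN, tensile.

P ≈ 384 kN (tensile)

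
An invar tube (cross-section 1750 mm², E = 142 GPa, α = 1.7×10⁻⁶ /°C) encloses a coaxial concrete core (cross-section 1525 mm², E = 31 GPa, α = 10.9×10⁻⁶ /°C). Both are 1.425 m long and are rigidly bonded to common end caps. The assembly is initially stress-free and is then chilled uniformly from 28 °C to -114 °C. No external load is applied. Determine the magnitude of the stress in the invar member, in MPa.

σ ≈ 29.7 MPa (compressive)

Equilibrium of a rigid end plate with no external load gives equal and opposite internal forces ±P in the two members. Since α_{concrete} > α_{invar}, cooling drives the concrete into tension and the invar into compression.
Setting the final lengths equal and cancelling L: (α₁ − α₂)ΔT = P/(A₁E₁) + P/(A₂E₂).
|α₁ − α₂|·ΔT = 9.2×10⁻⁶ × 142 = 0.001306.
1/(A₁E₁) + 1/(A₂E₂) = 1/(1750×142×10³) + 1/(1525×31×10³) = 2.518×10⁻⁸ N⁻¹.
P = 0.001306 / 2.518×10⁻⁸ = 51890 N = 51.89 kN.
σ_{invar} = P/A₁ = 51890/1750 = 29.65 MPa, compressive.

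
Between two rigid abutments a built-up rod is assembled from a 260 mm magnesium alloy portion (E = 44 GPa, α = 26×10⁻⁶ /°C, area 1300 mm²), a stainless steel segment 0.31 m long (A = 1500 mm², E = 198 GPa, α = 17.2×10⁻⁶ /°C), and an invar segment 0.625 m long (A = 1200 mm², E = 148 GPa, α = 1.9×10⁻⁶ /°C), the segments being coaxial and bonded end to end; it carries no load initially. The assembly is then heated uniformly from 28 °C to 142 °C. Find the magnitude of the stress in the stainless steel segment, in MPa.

σ ≈ 111 MPa (compressive)

Free thermal expansion of the whole bar: Σ αᵢΔT Lᵢ = 26×10⁻⁶×114×260 + 17.2×10⁻⁶×114×310 + 1.9×10⁻⁶×114×625 = 1.514 mm.
Since the ends are fixed, an axial force P builds up, equal in every segment, with P · Σ Lᵢ/(AᵢEᵢ) = δ_free.
Σ Lᵢ/(AᵢEᵢ) = 260/(1300×44×10³) + 310/(1500×198×10³) + 625/(1200×148×10³) = 9.108×10⁻⁶ mm/N.
So P = 1.514 / 9.108×10⁻⁶ = 166.2 kN, compressive.
σ_{stainless steel} = P / A = 166200 / 1500 = 110.8 MPa.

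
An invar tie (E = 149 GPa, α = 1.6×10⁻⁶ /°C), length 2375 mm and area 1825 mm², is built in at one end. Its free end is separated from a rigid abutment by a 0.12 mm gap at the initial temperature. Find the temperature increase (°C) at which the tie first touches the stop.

ΔT ≈ 31.6 °C

The gap closes when αΔT L = 0.12 mm, since the tie is still unstressed at that instant.
ΔT = 0.12 / (1.6×10⁻⁶ × 2375) = 31.58 °C.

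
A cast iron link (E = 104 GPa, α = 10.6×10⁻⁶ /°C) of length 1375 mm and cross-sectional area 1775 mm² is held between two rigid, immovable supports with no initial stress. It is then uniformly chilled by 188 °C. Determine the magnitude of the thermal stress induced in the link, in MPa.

σ ≈ 207 MPa (tensile)

Because both ends are immovable the net strain is zero, and the suppressed thermal strain is αΔT = 10.6×10⁻⁶ × 188 = 1992.8×10⁻⁶.
σ = EαΔT = 104×10³ × 10.6×10⁻⁶ × 188 = 207.3 MPa (tensile; the link is trying to contract).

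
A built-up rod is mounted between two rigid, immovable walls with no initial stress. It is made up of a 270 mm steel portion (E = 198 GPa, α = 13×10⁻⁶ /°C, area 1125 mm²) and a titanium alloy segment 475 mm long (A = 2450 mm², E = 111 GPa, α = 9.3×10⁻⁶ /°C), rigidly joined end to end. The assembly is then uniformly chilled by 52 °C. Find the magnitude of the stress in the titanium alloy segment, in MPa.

σ ≈ 56.9 MPa (tensile)

If the supports were absent, the total length change would be Σ αᵢΔT Lᵢ = 13×10⁻⁶×52×270 + 9.3×10⁻⁶×52×475 = 0.4122 mm.
The rigid supports impose zero overall length change; the single axial force P common to all segments must satisfy P Σ Lᵢ/(AᵢEᵢ) = δ_free.
Σ Lᵢ/(AᵢEᵢ) = 270/(1125×198×10³) + 475/(2450×111×10³) = 2.959×10⁻⁶ mm/N.
So P = 0.4122 / 2.959×10⁻⁶ = 139.3 kN, tensile.
σ_{titanium alloy} = P / A = 139300 / 2450 = 56.87 MPa.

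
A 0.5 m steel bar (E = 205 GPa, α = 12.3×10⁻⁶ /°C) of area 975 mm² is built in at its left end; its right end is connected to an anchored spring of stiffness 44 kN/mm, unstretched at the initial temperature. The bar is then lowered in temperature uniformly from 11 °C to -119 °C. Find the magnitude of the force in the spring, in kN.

Free thermal contraction: δ_free = αΔT L = 12.3×10⁻⁶ × 130 × 500 = 0.7995 mm.
With a force P in the spring, the elastic change of the bar is PL/(AE) and that of the spring is P/k; compatibility requires their sum to equal δ_free.
So P = δ_free / [L/(AE) + 1/k] = 0.7995 / [ 500/(975×205×10³) + 1/(44×10³) ].
P = 0.7995 / 2.523×10⁻⁵ = 31690 N.

P ≈ 31.7 kN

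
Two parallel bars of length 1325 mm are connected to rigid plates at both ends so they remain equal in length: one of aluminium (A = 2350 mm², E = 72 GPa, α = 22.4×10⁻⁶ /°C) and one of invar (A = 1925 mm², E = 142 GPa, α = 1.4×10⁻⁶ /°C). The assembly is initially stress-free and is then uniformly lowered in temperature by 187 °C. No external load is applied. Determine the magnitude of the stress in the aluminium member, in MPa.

Equilibrium of a rigid end plate with no external load gives equal and opposite internal forces ±P in the two members. Since α_{aluminium} > α_{invar}, cooling drives the aluminium into tension and the invar into compression.
Equating the net (thermal + elastic) strains gives |α₁ − α₂|·ΔT = P·[1/(A₁E₁) + 1/(A₂E₂)].
|α₁ − α₂|·ΔT = 21×10⁻⁶ × 187 = 0.003927.
1/(A₁E₁) + 1/(A₂E₂) = 1/(2350×72×10³) + 1/(1925×142×10³) = 9.568×10⁻⁹ N⁻¹.
So P = 0.003927 / 9.568×10⁻⁹ = 410.4 kN.
σ_{aluminium} = P/A₁ = 410400/2350 = 174.6 MPa, tensile.

σ ≈ 175 MPa (tensile)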